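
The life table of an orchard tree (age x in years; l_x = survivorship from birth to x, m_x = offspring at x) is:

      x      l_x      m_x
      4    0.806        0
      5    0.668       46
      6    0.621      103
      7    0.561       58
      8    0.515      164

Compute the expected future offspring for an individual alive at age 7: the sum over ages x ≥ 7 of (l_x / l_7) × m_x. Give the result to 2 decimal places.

208.55

l_7 = 0.561. Conditional survival from age 7 to x is l_x / l_7.
  x=7: (0.561/0.561) × 58 = 58.0000
  x=8: (0.515/0.561) × 164 = 150.5526
Sum = 58.0000 + 150.5526 = 208.5526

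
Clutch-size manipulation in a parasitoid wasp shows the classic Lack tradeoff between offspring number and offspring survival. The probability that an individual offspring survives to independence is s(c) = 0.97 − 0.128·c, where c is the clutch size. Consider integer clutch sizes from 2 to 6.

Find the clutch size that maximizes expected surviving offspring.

Expected surviving offspring = c × s(c):
  c=2: 2 × 0.714 = 1.428
  c=3: 3 × 0.586 = 1.758
  c=4: 4 × 0.458 = 1.832
  c=5: 5 × 0.330 = 1.650
  c=6: 6 × 0.202 = 1.212
Maximum at c = 4 (1.832 surviving offspring).

4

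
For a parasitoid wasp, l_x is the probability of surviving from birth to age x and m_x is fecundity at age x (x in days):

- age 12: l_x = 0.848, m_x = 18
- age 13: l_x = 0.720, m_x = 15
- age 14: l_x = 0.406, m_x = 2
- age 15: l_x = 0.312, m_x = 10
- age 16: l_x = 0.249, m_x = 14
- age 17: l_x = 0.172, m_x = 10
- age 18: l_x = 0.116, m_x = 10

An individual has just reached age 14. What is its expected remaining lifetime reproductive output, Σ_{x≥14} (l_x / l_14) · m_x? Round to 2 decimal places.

25.36

l_14 = 0.406. Conditional survival from age 14 to x is l_x / l_14.
  x=14: (0.406/0.406) × 2 = 2.0000
  x=15: (0.312/0.406) × 10 = 7.6847
  x=16: (0.249/0.406) × 14 = 8.5862
  x=17: (0.172/0.406) × 10 = 4.2365
  x=18: (0.116/0.406) × 10 = 2.8571
Sum = 2.0000 + 7.6847 + 8.5862 + 4.2365 + 2.8571 = 25.3645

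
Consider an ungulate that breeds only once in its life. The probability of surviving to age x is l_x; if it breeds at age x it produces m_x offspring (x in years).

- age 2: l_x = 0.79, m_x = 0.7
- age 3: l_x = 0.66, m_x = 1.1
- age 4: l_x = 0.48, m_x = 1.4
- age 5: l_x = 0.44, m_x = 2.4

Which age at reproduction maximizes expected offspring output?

Expected offspring if breeding at age x = l_x × m_x:
  age 2: 0.79 × 0.7 = 0.553
  age 3: 0.66 × 1.1 = 0.726
  age 4: 0.48 × 1.4 = 0.672
  age 5: 0.44 × 2.4 = 1.056
Maximum at age 5 (1.056).

5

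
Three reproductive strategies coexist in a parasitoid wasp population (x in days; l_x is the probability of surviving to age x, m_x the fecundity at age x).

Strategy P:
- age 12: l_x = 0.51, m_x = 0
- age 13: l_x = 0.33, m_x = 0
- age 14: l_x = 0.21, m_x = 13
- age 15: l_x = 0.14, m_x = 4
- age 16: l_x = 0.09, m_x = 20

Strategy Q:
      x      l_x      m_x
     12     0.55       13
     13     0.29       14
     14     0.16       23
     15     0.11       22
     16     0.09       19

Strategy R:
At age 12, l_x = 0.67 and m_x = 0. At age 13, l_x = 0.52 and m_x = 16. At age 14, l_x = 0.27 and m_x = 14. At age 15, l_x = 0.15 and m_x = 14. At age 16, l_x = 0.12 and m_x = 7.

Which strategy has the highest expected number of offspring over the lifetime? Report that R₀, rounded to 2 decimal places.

Strategy P: R₀ = 0.51×0 + 0.33×0 + 0.21×13 + 0.14×4 + 0.09×20 = 5.0900
Strategy Q: R₀ = 0.55×13 + 0.29×14 + 0.16×23 + 0.11×22 + 0.09×19 = 19.0200
Strategy R: R₀ = 0.67×0 + 0.52×16 + 0.27×14 + 0.15×14 + 0.12×7 = 15.0400
Highest R₀: strategy Q with 19.0200.

19.02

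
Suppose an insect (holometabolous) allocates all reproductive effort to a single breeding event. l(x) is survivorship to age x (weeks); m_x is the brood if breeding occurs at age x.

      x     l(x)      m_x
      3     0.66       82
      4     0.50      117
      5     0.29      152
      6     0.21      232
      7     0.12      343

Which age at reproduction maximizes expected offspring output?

4

Expected offspring if breeding at age x = l(x) × m_x:
  age 3: 0.66 × 82 = 54.120
  age 4: 0.50 × 117 = 58.500
  age 5: 0.29 × 152 = 44.080
  age 6: 0.21 × 232 = 48.720
  age 7: 0.12 × 343 = 41.160
Maximum at age 4 (58.500).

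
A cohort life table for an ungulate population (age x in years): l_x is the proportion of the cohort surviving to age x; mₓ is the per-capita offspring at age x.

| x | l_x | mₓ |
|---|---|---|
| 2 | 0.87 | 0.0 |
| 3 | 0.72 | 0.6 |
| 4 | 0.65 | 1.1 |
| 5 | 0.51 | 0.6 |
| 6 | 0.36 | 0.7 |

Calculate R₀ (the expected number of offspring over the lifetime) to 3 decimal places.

1.705

R₀ = Σ l_x mₓ:
  age 2: 0.87 × 0.0 = 0.0000
  age 3: 0.72 × 0.6 = 0.4320
  age 4: 0.65 × 1.1 = 0.7150
  age 5: 0.51 × 0.6 = 0.3060
  age 6: 0.36 × 0.7 = 0.2520
R₀ = 0.0000 + 0.4320 + 0.7150 + 0.3060 + 0.2520 = 1.7050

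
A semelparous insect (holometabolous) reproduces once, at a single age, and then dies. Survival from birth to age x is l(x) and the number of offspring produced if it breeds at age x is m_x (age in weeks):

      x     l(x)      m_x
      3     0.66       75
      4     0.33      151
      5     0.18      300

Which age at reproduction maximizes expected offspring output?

5

Expected offspring if breeding at age x = l(x) × m_x:
  age 3: 0.66 × 75 = 49.500
  age 4: 0.33 × 151 = 49.830
  age 5: 0.18 × 300 = 54.000
Maximum at age 5 (54.000).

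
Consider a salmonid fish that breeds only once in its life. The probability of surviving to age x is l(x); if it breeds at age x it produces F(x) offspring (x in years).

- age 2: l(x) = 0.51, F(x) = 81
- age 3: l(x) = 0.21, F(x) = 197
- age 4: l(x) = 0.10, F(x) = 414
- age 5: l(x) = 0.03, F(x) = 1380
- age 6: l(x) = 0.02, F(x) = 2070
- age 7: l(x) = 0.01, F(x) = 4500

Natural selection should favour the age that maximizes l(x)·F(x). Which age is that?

Expected offspring if breeding at age x = l(x) × F(x):
  age 2: 0.51 × 81 = 41.310
  age 3: 0.21 × 197 = 41.370
  age 4: 0.10 × 414 = 41.400
  age 5: 0.03 × 1380 = 41.400
  age 6: 0.02 × 2070 = 41.400
  age 7: 0.01 × 4500 = 45.000
Maximum at age 7 (45.000).

7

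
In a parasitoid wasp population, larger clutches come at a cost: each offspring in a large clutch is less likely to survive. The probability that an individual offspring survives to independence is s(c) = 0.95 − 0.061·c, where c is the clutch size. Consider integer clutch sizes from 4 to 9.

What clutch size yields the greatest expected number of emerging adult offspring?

Expected emerging adult offspring = c × s(c):
  c=4: 4 × 0.706 = 2.824
  c=5: 5 × 0.645 = 3.225
  c=6: 6 × 0.584 = 3.504
  c=7: 7 × 0.523 = 3.661
  c=8: 8 × 0.462 = 3.696
  c=9: 9 × 0.401 = 3.609
Maximum at c = 8 (3.696 emerging adult offspring).

8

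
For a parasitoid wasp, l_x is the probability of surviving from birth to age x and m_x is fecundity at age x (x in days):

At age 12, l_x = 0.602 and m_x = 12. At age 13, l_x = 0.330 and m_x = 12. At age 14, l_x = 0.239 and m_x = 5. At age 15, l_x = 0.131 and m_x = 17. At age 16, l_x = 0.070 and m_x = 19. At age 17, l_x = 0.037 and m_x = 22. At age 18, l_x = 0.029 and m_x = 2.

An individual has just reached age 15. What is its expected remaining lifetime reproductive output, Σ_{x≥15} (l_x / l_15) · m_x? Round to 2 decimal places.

33.81

l_15 = 0.131. Conditional survival from age 15 to x is l_x / l_15.
  x=15: (0.131/0.131) × 17 = 17.0000
  x=16: (0.070/0.131) × 19 = 10.1527
  x=17: (0.037/0.131) × 22 = 6.2137
  x=18: (0.029/0.131) × 2 = 0.4427
Sum = 17.0000 + 10.1527 + 6.2137 + 0.4427 = 33.8092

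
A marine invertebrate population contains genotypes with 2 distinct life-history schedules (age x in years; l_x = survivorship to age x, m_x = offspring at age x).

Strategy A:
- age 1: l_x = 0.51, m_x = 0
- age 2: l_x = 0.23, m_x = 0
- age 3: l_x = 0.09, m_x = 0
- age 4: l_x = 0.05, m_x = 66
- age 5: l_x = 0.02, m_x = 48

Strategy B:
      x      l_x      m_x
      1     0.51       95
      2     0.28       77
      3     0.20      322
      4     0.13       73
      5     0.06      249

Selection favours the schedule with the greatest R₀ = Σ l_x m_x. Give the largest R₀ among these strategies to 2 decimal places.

Strategy A: R₀ = 0.51×0 + 0.23×0 + 0.09×0 + 0.05×66 + 0.02×48 = 4.2600
Strategy B: R₀ = 0.51×95 + 0.28×77 + 0.20×322 + 0.13×73 + 0.06×249 = 158.8400
Highest R₀: strategy B with 158.8400.

158.84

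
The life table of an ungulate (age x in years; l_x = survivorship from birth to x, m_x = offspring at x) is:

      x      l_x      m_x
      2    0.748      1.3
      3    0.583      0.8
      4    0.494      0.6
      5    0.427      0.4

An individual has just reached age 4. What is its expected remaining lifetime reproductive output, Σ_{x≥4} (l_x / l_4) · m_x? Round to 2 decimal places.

0.95

l_4 = 0.494. Conditional survival from age 4 to x is l_x / l_4.
  x=4: (0.494/0.494) × 0.6 = 0.6000
  x=5: (0.427/0.494) × 0.4 = 0.3457
Sum = 0.6000 + 0.3457 = 0.9457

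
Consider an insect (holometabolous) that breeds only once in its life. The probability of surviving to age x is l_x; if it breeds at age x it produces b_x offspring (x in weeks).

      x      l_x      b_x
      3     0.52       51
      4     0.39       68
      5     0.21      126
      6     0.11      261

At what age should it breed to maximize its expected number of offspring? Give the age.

Expected offspring if breeding at age x = l_x × b_x:
  age 3: 0.52 × 51 = 26.520
  age 4: 0.39 × 68 = 26.520
  age 5: 0.21 × 126 = 26.460
  age 6: 0.11 × 261 = 28.710
Maximum at age 6 (28.710).

6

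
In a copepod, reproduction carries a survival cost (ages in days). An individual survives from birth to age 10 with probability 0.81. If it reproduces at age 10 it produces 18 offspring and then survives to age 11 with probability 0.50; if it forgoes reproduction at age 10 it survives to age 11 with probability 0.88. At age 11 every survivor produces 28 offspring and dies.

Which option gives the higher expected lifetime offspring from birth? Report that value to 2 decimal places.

breed at age 10: R₀ = 0.81 × (18 + 0.50 × 28) = 0.81 × 32.0000 = 25.9200
delay to age 11: R₀ = 0.81 × (0.88 × 28) = 0.81 × 24.6400 = 19.9584
Higher: breed at age 10 (25.9200).

25.92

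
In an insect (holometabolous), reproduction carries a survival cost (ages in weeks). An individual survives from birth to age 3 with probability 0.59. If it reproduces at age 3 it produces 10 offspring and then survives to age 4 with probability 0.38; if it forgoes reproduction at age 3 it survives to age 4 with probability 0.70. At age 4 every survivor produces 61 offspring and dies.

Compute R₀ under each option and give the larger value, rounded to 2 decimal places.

25.19

breed at age 3: R₀ = 0.59 × (10 + 0.38 × 61) = 0.59 × 33.1800 = 19.5762
delay to age 4: R₀ = 0.59 × (0.70 × 61) = 0.59 × 42.7000 = 25.1930
Higher: delay to age 4 (25.1930).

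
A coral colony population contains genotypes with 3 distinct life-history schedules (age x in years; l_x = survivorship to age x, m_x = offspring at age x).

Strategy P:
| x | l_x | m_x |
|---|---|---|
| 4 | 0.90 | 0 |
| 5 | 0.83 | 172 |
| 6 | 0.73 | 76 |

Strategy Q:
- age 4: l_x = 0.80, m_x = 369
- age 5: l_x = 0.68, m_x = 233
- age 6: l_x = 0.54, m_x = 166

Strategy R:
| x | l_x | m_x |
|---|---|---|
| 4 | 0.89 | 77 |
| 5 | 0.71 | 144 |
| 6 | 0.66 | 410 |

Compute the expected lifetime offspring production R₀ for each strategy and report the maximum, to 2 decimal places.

543.28

Strategy P: R₀ = 0.90×0 + 0.83×172 + 0.73×76 = 198.2400
Strategy Q: R₀ = 0.80×369 + 0.68×233 + 0.54×166 = 543.2800
Strategy R: R₀ = 0.89×77 + 0.71×144 + 0.66×410 = 441.3700
Highest R₀: strategy Q with 543.2800.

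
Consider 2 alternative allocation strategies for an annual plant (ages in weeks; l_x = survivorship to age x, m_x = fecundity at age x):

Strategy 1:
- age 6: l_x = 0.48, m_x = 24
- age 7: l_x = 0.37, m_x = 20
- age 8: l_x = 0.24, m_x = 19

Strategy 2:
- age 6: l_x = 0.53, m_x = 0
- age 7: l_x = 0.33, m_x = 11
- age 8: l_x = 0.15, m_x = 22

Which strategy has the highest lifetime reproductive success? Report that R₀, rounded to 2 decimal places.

Strategy 1: R₀ = 0.48×24 + 0.37×20 + 0.24×19 = 23.4800
Strategy 2: R₀ = 0.53×0 + 0.33×11 + 0.15×22 = 6.9300
Highest R₀: strategy 1 with 23.4800.

23.48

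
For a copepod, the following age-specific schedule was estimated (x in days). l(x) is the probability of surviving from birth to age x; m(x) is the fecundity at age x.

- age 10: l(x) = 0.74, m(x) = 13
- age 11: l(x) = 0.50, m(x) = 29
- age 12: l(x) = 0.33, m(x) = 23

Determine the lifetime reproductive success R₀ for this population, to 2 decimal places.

R₀ = Σ l(x) m(x):
  age 10: 0.74 × 13 = 9.6200
  age 11: 0.50 × 29 = 14.5000
  age 12: 0.33 × 23 = 7.5900
R₀ = 9.6200 + 14.5000 + 7.5900 = 31.7100

31.71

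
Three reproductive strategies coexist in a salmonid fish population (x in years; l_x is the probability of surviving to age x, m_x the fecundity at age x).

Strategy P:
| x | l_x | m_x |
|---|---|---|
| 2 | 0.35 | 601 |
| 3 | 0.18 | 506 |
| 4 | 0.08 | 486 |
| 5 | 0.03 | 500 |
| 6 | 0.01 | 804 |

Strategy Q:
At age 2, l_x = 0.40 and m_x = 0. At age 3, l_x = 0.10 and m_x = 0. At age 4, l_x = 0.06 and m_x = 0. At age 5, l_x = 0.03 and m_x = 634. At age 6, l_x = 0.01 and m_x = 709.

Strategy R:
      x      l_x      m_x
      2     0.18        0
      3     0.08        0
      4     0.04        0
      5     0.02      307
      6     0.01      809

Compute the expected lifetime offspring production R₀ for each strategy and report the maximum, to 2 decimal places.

363.35

Strategy P: R₀ = 0.35×601 + 0.18×506 + 0.08×486 + 0.03×500 + 0.01×804 = 363.3500
Strategy Q: R₀ = 0.40×0 + 0.10×0 + 0.06×0 + 0.03×634 + 0.01×709 = 26.1100
Strategy R: R₀ = 0.18×0 + 0.08×0 + 0.04×0 + 0.02×307 + 0.01×809 = 14.2300
Highest R₀: strategy P with 363.3500.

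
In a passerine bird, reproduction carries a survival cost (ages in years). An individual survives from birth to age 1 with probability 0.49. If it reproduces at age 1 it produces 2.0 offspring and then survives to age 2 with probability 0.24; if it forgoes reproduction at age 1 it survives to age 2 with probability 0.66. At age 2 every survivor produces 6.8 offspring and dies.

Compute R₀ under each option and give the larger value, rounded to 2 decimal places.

breed at age 1: R₀ = 0.49 × (2.0 + 0.24 × 6.8) = 0.49 × 3.6320 = 1.7797
delay to age 2: R₀ = 0.49 × (0.66 × 6.8) = 0.49 × 4.4880 = 2.1991
Higher: delay to age 2 (2.1991).

2.20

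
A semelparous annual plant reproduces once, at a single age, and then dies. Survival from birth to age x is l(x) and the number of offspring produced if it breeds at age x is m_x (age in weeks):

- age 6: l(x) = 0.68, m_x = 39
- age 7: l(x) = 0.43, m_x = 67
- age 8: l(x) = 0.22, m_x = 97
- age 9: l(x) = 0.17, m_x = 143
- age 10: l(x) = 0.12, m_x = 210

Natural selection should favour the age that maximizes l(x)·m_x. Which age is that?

Expected offspring if breeding at age x = l(x) × m_x:
  age 6: 0.68 × 39 = 26.520
  age 7: 0.43 × 67 = 28.810
  age 8: 0.22 × 97 = 21.340
  age 9: 0.17 × 143 = 24.310
  age 10: 0.12 × 210 = 25.200
Maximum at age 7 (28.810).

7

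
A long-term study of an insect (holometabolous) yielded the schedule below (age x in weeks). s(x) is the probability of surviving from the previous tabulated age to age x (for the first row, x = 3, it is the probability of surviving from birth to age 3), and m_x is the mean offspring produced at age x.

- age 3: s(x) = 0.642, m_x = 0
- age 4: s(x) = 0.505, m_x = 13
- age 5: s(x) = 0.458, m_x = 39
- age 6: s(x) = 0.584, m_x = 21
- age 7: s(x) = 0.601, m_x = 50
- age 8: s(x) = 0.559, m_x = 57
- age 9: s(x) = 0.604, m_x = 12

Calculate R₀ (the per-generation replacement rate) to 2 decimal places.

Survivorship from birth: l_x = s_3·s_4·…·s_x.
  l_3 = 0.64200
  l_4 = 0.32421
  l_5 = 0.14849
  l_6 = 0.08672
  l_7 = 0.05212
  l_8 = 0.02913
  l_9 = 0.01760
R₀ = Σ l_x m_x:
  age 3: 0.64200 × 0 = 0.0000
  age 4: 0.32421 × 13 = 4.2147
  age 5: 0.14849 × 39 = 5.7911
  age 6: 0.08672 × 21 = 1.8211
  age 7: 0.05212 × 50 = 2.6060
  age 8: 0.02913 × 57 = 1.6604
  age 9: 0.01760 × 12 = 0.2112
R₀ = 0.0000 + 4.2147 + 5.7911 + 1.8211 + 2.6060 + 1.6604 + 0.2112 = 16.3046

16.30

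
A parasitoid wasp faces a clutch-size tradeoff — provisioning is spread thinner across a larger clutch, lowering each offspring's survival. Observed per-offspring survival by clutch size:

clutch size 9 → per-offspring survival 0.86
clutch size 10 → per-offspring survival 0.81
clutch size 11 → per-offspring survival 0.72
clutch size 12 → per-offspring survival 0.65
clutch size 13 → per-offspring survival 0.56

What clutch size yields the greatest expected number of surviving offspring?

Expected surviving offspring = c × s(c):
  c=9: 9 × 0.86 = 7.740
  c=10: 10 × 0.81 = 8.100
  c=11: 11 × 0.72 = 7.920
  c=12: 12 × 0.65 = 7.800
  c=13: 13 × 0.56 = 7.280
Maximum at c = 10 (8.100 surviving offspring).

10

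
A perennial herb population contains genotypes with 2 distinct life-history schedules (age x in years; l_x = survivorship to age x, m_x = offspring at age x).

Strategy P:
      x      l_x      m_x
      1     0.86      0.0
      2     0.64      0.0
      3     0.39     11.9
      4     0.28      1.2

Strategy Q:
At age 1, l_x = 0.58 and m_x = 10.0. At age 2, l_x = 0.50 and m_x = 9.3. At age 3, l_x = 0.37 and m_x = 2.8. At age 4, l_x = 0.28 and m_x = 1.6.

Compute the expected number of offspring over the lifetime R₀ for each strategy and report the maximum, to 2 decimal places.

11.93

Strategy P: R₀ = 0.86×0.0 + 0.64×0.0 + 0.39×11.9 + 0.28×1.2 = 4.9770
Strategy Q: R₀ = 0.58×10.0 + 0.50×9.3 + 0.37×2.8 + 0.28×1.6 = 11.9340
Highest R₀: strategy Q with 11.9340.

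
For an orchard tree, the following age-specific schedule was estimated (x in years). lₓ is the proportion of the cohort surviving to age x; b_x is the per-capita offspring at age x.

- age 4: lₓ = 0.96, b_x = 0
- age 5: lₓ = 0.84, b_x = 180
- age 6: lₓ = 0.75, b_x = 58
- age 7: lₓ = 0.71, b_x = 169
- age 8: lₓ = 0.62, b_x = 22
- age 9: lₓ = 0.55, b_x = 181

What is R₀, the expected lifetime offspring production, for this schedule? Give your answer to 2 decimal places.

427.88

R₀ = Σ lₓ b_x:
  age 4: 0.96 × 0 = 0.0000
  age 5: 0.84 × 180 = 151.2000
  age 6: 0.75 × 58 = 43.5000
  age 7: 0.71 × 169 = 119.9900
  age 8: 0.62 × 22 = 13.6400
  age 9: 0.55 × 181 = 99.5500
R₀ = 0.0000 + 151.2000 + 43.5000 + 119.9900 + 13.6400 + 99.5500 = 427.8800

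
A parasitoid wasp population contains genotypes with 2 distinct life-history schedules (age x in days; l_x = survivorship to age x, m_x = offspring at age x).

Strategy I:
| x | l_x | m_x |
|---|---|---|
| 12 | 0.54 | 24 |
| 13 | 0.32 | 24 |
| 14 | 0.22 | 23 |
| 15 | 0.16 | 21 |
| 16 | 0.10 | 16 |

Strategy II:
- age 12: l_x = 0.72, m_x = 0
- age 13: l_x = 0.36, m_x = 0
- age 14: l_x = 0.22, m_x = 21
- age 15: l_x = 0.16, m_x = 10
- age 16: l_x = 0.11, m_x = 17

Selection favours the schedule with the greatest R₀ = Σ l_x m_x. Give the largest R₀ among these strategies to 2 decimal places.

Strategy I: R₀ = 0.54×24 + 0.32×24 + 0.22×23 + 0.16×21 + 0.10×16 = 30.6600
Strategy II: R₀ = 0.72×0 + 0.36×0 + 0.22×21 + 0.16×10 + 0.11×17 = 8.0900
Highest R₀: strategy I with 30.6600.

30.66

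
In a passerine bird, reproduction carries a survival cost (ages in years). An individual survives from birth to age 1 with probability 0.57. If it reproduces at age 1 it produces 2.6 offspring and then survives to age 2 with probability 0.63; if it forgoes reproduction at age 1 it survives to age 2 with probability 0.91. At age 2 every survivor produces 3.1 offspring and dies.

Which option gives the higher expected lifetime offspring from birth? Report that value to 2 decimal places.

breed at age 1: R₀ = 0.57 × (2.6 + 0.63 × 3.1) = 0.57 × 4.5530 = 2.5952
delay to age 2: R₀ = 0.57 × (0.91 × 3.1) = 0.57 × 2.8210 = 1.6080
Higher: breed at age 1 (2.5952).

2.60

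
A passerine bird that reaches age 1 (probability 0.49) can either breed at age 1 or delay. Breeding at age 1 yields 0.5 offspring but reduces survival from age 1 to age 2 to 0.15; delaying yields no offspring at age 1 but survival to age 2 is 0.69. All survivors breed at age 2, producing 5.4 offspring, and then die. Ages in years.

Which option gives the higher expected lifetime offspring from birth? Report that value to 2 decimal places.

breed at age 1: R₀ = 0.49 × (0.5 + 0.15 × 5.4) = 0.49 × 1.3100 = 0.6419
delay to age 2: R₀ = 0.49 × (0.69 × 5.4) = 0.49 × 3.7260 = 1.8257
Higher: delay to age 2 (1.8257).

1.83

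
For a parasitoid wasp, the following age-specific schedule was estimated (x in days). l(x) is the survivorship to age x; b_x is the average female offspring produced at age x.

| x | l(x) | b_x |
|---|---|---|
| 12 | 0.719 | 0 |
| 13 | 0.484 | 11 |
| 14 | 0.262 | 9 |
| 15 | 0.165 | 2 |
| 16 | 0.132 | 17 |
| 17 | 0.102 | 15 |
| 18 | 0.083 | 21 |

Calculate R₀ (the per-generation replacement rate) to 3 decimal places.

13.529

R₀ = Σ l(x) b_x:
  age 12: 0.719 × 0 = 0.0000
  age 13: 0.484 × 11 = 5.3240
  age 14: 0.262 × 9 = 2.3580
  age 15: 0.165 × 2 = 0.3300
  age 16: 0.132 × 17 = 2.2440
  age 17: 0.102 × 15 = 1.5300
  age 18: 0.083 × 21 = 1.7430
R₀ = 0.0000 + 5.3240 + 2.3580 + 0.3300 + 2.2440 + 1.5300 + 1.7430 = 13.5290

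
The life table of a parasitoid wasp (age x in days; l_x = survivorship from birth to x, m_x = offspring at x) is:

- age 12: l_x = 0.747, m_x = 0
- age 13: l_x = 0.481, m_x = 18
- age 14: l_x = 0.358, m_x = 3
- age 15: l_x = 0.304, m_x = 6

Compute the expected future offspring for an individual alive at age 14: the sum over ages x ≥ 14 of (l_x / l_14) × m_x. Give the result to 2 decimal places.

8.09

l_14 = 0.358. Conditional survival from age 14 to x is l_x / l_14.
  x=14: (0.358/0.358) × 3 = 3.0000
  x=15: (0.304/0.358) × 6 = 5.0950
Sum = 3.0000 + 5.0950 = 8.0950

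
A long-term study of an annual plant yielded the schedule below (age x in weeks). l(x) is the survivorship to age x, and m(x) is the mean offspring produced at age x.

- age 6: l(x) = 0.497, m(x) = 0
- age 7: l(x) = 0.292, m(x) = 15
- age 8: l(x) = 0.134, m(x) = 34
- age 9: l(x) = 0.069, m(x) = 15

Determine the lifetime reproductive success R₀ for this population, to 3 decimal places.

9.971

R₀ = Σ l(x) m(x):
  age 6: 0.497 × 0 = 0.0000
  age 7: 0.292 × 15 = 4.3800
  age 8: 0.134 × 34 = 4.5560
  age 9: 0.069 × 15 = 1.0350
R₀ = 0.0000 + 4.3800 + 4.5560 + 1.0350 = 9.9710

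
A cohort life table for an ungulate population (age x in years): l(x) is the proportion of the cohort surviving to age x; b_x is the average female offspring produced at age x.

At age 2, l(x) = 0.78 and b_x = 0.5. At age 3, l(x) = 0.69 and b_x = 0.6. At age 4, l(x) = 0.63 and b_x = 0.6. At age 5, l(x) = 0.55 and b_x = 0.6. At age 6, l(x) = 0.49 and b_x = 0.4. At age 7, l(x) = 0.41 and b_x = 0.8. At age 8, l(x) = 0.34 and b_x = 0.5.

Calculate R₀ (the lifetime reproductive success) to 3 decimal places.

R₀ = Σ l(x) b_x:
  age 2: 0.78 × 0.5 = 0.3900
  age 3: 0.69 × 0.6 = 0.4140
  age 4: 0.63 × 0.6 = 0.3780
  age 5: 0.55 × 0.6 = 0.3300
  age 6: 0.49 × 0.4 = 0.1960
  age 7: 0.41 × 0.8 = 0.3280
  age 8: 0.34 × 0.5 = 0.1700
R₀ = 0.3900 + 0.4140 + 0.3780 + 0.3300 + 0.1960 + 0.3280 + 0.1700 = 2.2060

2.206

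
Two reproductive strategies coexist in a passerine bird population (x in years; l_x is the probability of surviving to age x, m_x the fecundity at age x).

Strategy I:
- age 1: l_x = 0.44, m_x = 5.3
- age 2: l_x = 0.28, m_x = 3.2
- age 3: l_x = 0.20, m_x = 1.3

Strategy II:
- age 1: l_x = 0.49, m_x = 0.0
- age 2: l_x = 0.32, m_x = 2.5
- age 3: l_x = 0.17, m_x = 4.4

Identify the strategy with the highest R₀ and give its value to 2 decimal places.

3.49

Strategy I: R₀ = 0.44×5.3 + 0.28×3.2 + 0.20×1.3 = 3.4880
Strategy II: R₀ = 0.49×0.0 + 0.32×2.5 + 0.17×4.4 = 1.5480
Highest R₀: strategy I with 3.4880.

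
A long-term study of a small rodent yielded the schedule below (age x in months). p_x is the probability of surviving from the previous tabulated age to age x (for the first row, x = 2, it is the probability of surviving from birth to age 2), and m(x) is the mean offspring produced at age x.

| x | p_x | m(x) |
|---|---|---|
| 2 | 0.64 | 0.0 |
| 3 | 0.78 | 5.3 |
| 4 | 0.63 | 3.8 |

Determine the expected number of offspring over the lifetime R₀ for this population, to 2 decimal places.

3.84

Survivorship from birth: l_x = p_2·p_3·…·p_x.
  l_2 = 0.64000
  l_3 = 0.49920
  l_4 = 0.31450
R₀ = Σ l_x m(x):
  age 2: 0.64000 × 0.0 = 0.0000
  age 3: 0.49920 × 5.3 = 2.6458
  age 4: 0.31450 × 3.8 = 1.1951
R₀ = 0.0000 + 2.6458 + 1.1951 = 3.8409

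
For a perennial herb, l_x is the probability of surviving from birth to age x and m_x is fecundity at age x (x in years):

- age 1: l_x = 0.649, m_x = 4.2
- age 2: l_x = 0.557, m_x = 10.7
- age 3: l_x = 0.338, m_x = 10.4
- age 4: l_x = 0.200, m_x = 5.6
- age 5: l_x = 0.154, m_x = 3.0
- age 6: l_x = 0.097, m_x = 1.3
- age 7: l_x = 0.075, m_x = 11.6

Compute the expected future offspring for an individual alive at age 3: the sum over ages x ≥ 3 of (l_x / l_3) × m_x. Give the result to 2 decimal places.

l_3 = 0.338. Conditional survival from age 3 to x is l_x / l_3.
  x=3: (0.338/0.338) × 10.4 = 10.4000
  x=4: (0.200/0.338) × 5.6 = 3.3136
  x=5: (0.154/0.338) × 3.0 = 1.3669
  x=6: (0.097/0.338) × 1.3 = 0.3731
  x=7: (0.075/0.338) × 11.6 = 2.5740
Sum = 10.4000 + 3.3136 + 1.3669 + 0.3731 + 2.5740 = 18.0275

18.03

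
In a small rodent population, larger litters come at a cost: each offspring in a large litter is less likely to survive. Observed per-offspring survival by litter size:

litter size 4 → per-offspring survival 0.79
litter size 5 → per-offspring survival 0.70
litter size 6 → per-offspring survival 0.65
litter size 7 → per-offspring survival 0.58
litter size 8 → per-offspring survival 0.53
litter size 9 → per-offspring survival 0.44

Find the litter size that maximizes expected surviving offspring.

Expected surviving offspring = c × s(c):
  c=4: 4 × 0.79 = 3.160
  c=5: 5 × 0.70 = 3.500
  c=6: 6 × 0.65 = 3.900
  c=7: 7 × 0.58 = 4.060
  c=8: 8 × 0.53 = 4.240
  c=9: 9 × 0.44 = 3.960
Maximum at c = 8 (4.240 surviving offspring).

8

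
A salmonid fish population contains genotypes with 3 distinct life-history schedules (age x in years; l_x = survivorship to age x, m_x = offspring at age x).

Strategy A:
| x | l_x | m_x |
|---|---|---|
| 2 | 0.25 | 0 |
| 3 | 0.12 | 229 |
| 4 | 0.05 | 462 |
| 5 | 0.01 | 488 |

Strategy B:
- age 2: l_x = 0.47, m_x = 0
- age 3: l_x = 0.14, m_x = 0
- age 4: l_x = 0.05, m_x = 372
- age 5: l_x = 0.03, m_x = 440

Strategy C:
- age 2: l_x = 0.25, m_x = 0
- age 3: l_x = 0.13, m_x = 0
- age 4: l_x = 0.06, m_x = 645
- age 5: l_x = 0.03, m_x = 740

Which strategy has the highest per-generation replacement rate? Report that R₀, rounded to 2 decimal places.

Strategy A: R₀ = 0.25×0 + 0.12×229 + 0.05×462 + 0.01×488 = 55.4600
Strategy B: R₀ = 0.47×0 + 0.14×0 + 0.05×372 + 0.03×440 = 31.8000
Strategy C: R₀ = 0.25×0 + 0.13×0 + 0.06×645 + 0.03×740 = 60.9000
Highest R₀: strategy C with 60.9000.

60.90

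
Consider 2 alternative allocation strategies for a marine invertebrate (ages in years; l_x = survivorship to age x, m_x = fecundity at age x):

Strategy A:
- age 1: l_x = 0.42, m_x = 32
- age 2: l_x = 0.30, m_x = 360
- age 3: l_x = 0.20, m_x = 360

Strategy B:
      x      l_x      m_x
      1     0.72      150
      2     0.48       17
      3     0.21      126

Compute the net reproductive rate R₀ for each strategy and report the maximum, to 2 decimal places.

193.44

Strategy A: R₀ = 0.42×32 + 0.30×360 + 0.20×360 = 193.4400
Strategy B: R₀ = 0.72×150 + 0.48×17 + 0.21×126 = 142.6200
Highest R₀: strategy A with 193.4400.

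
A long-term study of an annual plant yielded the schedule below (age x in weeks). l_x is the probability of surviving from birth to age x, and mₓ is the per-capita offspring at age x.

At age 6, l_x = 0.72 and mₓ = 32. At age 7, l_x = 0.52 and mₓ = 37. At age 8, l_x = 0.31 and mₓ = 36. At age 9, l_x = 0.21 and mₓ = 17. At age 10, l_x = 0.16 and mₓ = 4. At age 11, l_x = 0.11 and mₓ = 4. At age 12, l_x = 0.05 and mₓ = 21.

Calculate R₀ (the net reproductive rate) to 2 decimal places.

R₀ = Σ l_x mₓ:
  age 6: 0.72 × 32 = 23.0400
  age 7: 0.52 × 37 = 19.2400
  age 8: 0.31 × 36 = 11.1600
  age 9: 0.21 × 17 = 3.5700
  age 10: 0.16 × 4 = 0.6400
  age 11: 0.11 × 4 = 0.4400
  age 12: 0.05 × 21 = 1.0500
R₀ = 23.0400 + 19.2400 + 11.1600 + 3.5700 + 0.6400 + 0.4400 + 1.0500 = 59.1400

59.14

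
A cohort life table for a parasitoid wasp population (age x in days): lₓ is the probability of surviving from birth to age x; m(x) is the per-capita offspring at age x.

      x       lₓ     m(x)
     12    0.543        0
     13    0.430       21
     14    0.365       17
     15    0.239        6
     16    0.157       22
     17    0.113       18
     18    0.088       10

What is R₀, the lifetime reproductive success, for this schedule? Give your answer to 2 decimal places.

23.04

R₀ = Σ lₓ m(x):
  age 12: 0.543 × 0 = 0.0000
  age 13: 0.430 × 21 = 9.0300
  age 14: 0.365 × 17 = 6.2050
  age 15: 0.239 × 6 = 1.4340
  age 16: 0.157 × 22 = 3.4540
  age 17: 0.113 × 18 = 2.0340
  age 18: 0.088 × 10 = 0.8800
R₀ = 0.0000 + 9.0300 + 6.2050 + 1.4340 + 3.4540 + 2.0340 + 0.8800 = 23.0370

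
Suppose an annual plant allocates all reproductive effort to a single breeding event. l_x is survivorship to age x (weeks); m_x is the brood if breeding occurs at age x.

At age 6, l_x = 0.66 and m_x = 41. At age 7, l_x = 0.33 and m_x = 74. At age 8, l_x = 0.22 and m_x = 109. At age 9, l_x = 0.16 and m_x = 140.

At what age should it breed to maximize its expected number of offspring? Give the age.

6

Expected offspring if breeding at age x = l_x × m_x:
  age 6: 0.66 × 41 = 27.060
  age 7: 0.33 × 74 = 24.420
  age 8: 0.22 × 109 = 23.980
  age 9: 0.16 × 140 = 22.400
Maximum at age 6 (27.060).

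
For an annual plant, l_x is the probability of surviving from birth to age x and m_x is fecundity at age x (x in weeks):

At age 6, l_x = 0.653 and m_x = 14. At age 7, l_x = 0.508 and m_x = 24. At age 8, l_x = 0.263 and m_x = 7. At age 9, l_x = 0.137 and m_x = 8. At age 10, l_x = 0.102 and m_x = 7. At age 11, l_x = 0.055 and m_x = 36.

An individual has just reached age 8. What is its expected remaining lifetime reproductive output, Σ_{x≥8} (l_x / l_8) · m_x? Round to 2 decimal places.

l_8 = 0.263. Conditional survival from age 8 to x is l_x / l_8.
  x=8: (0.263/0.263) × 7 = 7.0000
  x=9: (0.137/0.263) × 8 = 4.1673
  x=10: (0.102/0.263) × 7 = 2.7148
  x=11: (0.055/0.263) × 36 = 7.5285
Sum = 7.0000 + 4.1673 + 2.7148 + 7.5285 = 21.4106

21.41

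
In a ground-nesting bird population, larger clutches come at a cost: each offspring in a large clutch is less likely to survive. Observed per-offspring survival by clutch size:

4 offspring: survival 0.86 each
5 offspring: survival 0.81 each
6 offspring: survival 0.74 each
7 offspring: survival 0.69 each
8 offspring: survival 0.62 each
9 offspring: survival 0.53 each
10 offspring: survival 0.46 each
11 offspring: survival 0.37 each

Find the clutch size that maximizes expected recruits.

8

Expected recruits = c × s(c):
  c=4: 4 × 0.86 = 3.440
  c=5: 5 × 0.81 = 4.050
  c=6: 6 × 0.74 = 4.440
  c=7: 7 × 0.69 = 4.830
  c=8: 8 × 0.62 = 4.960
  c=9: 9 × 0.53 = 4.770
  c=10: 10 × 0.46 = 4.600
  c=11: 11 × 0.37 = 4.070
Maximum at c = 8 (4.960 recruits).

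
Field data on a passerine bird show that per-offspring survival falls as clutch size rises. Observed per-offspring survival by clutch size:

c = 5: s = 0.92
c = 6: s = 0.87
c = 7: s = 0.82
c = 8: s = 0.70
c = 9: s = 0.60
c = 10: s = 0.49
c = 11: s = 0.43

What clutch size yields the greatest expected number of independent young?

Expected independent young = c × s(c):
  c=5: 5 × 0.92 = 4.600
  c=6: 6 × 0.87 = 5.220
  c=7: 7 × 0.82 = 5.740
  c=8: 8 × 0.70 = 5.600
  c=9: 9 × 0.60 = 5.400
  c=10: 10 × 0.49 = 4.900
  c=11: 11 × 0.43 = 4.730
Maximum at c = 7 (5.740 independent young).

7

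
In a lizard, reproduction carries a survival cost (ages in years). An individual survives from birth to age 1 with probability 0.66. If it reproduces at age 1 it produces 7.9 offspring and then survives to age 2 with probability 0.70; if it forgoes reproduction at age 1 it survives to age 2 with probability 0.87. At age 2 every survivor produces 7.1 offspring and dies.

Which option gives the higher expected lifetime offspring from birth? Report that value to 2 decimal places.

breed at age 1: R₀ = 0.66 × (7.9 + 0.70 × 7.1) = 0.66 × 12.8700 = 8.4942
delay to age 2: R₀ = 0.66 × (0.87 × 7.1) = 0.66 × 6.1770 = 4.0768
Higher: breed at age 1 (8.4942).

8.49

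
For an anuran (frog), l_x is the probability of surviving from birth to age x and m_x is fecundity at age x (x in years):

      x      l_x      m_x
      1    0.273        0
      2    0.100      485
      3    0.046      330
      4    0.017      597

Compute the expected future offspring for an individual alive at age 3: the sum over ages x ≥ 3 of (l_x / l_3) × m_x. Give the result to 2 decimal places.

l_3 = 0.046. Conditional survival from age 3 to x is l_x / l_3.
  x=3: (0.046/0.046) × 330 = 330.0000
  x=4: (0.017/0.046) × 597 = 220.6304
Sum = 330.0000 + 220.6304 = 550.6304

550.63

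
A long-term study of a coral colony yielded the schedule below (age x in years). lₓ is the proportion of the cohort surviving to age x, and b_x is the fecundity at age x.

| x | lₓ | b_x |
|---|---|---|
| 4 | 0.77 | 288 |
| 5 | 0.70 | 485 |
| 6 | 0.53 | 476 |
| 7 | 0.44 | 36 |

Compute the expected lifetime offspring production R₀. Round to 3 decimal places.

829.380

R₀ = Σ lₓ b_x:
  age 4: 0.77 × 288 = 221.7600
  age 5: 0.70 × 485 = 339.5000
  age 6: 0.53 × 476 = 252.2800
  age 7: 0.44 × 36 = 15.8400
R₀ = 221.7600 + 339.5000 + 252.2800 + 15.8400 = 829.3800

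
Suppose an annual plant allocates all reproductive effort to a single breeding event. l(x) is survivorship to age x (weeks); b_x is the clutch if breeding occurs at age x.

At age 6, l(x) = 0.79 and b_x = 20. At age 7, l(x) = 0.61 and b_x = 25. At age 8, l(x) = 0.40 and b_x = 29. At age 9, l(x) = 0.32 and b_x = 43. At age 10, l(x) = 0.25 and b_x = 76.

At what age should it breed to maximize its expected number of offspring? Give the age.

Expected offspring if breeding at age x = l(x) × b_x:
  age 6: 0.79 × 20 = 15.800
  age 7: 0.61 × 25 = 15.250
  age 8: 0.40 × 29 = 11.600
  age 9: 0.32 × 43 = 13.760
  age 10: 0.25 × 76 = 19.000
Maximum at age 10 (19.000).

10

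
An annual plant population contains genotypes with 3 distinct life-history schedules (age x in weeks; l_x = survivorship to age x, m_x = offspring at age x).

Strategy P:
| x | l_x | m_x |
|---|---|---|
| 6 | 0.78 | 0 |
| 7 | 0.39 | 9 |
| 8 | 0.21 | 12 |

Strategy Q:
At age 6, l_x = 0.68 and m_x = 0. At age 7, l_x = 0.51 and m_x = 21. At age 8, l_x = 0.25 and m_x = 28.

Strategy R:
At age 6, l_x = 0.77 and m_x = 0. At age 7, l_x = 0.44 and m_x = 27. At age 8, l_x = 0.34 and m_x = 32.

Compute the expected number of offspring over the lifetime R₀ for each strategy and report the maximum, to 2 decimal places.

22.76

Strategy P: R₀ = 0.78×0 + 0.39×9 + 0.21×12 = 6.0300
Strategy Q: R₀ = 0.68×0 + 0.51×21 + 0.25×28 = 17.7100
Strategy R: R₀ = 0.77×0 + 0.44×27 + 0.34×32 = 22.7600
Highest R₀: strategy R with 22.7600.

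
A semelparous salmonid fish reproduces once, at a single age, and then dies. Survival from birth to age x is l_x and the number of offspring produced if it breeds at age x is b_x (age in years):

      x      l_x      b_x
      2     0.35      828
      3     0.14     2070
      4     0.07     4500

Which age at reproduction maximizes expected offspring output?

4

Expected offspring if breeding at age x = l_x × b_x:
  age 2: 0.35 × 828 = 289.800
  age 3: 0.14 × 2070 = 289.800
  age 4: 0.07 × 4500 = 315.000
Maximum at age 4 (315.000).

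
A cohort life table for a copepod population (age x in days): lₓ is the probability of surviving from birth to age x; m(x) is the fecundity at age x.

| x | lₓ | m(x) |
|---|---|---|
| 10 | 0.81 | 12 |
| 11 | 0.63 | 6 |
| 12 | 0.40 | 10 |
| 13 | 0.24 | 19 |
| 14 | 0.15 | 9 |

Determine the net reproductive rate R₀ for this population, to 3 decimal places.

23.410

R₀ = Σ lₓ m(x):
  age 10: 0.81 × 12 = 9.7200
  age 11: 0.63 × 6 = 3.7800
  age 12: 0.40 × 10 = 4.0000
  age 13: 0.24 × 19 = 4.5600
  age 14: 0.15 × 9 = 1.3500
R₀ = 9.7200 + 3.7800 + 4.0000 + 4.5600 + 1.3500 = 23.4100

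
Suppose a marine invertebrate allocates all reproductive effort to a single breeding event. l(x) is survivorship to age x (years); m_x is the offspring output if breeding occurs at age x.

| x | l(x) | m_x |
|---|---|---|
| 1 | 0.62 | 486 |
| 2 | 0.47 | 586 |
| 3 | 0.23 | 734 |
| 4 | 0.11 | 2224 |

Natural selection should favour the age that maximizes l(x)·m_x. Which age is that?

1

Expected offspring if breeding at age x = l(x) × m_x:
  age 1: 0.62 × 486 = 301.320
  age 2: 0.47 × 586 = 275.420
  age 3: 0.23 × 734 = 168.820
  age 4: 0.11 × 2224 = 244.640
Maximum at age 1 (301.320).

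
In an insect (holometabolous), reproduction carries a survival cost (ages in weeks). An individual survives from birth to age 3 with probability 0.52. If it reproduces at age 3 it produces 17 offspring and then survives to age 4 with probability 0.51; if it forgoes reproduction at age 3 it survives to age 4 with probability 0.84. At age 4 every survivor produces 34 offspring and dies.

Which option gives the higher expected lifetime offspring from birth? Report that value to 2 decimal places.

17.86

breed at age 3: R₀ = 0.52 × (17 + 0.51 × 34) = 0.52 × 34.3400 = 17.8568
delay to age 4: R₀ = 0.52 × (0.84 × 34) = 0.52 × 28.5600 = 14.8512
Higher: breed at age 3 (17.8568).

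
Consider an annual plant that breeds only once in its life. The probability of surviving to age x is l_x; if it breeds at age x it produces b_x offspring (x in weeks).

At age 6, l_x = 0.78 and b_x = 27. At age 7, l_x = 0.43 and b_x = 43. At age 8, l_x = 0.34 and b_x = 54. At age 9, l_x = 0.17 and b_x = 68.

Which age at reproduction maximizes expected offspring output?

6

Expected offspring if breeding at age x = l_x × b_x:
  age 6: 0.78 × 27 = 21.060
  age 7: 0.43 × 43 = 18.490
  age 8: 0.34 × 54 = 18.360
  age 9: 0.17 × 68 = 11.560
Maximum at age 6 (21.060).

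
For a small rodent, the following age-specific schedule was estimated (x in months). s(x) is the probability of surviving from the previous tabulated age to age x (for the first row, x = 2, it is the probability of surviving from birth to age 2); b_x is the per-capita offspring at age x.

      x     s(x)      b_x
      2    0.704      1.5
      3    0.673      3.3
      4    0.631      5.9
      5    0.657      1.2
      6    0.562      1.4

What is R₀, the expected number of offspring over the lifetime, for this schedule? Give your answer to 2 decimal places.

Survivorship from birth: l_x = s_2·s_3·…·s_x.
  l_2 = 0.70400
  l_3 = 0.47379
  l_4 = 0.29896
  l_5 = 0.19642
  l_6 = 0.11039
R₀ = Σ l_x b_x:
  age 2: 0.70400 × 1.5 = 1.0560
  age 3: 0.47379 × 3.3 = 1.5635
  age 4: 0.29896 × 5.9 = 1.7639
  age 5: 0.19642 × 1.2 = 0.2357
  age 6: 0.11039 × 1.4 = 0.1545
R₀ = 1.0560 + 1.5635 + 1.7639 + 0.2357 + 0.1545 = 4.7736

4.77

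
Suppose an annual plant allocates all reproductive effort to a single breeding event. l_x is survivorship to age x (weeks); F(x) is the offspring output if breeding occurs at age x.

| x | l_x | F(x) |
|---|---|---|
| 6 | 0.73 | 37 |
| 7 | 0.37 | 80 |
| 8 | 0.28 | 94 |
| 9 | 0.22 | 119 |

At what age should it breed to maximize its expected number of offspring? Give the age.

Expected offspring if breeding at age x = l_x × F(x):
  age 6: 0.73 × 37 = 27.010
  age 7: 0.37 × 80 = 29.600
  age 8: 0.28 × 94 = 26.320
  age 9: 0.22 × 119 = 26.180
Maximum at age 7 (29.600).

7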